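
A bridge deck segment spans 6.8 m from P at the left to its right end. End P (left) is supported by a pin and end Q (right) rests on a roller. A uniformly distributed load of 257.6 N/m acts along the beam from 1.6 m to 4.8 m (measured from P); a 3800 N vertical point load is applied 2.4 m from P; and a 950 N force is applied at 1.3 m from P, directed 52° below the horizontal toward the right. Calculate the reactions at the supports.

Resultant of the distributed load: 257.6 × 3.2 = 824.32 N at 3.2 m from P.
Moments about P: Q_y·6.8 − (257.6·3.2)·3.2 − 3800·2.4 − 950·sin52°·1.3 = 0 → Q_y = 12731/6.8 = 1872.21 ≈ 1872 N.
ΣF_y = 0: P_y + 1872.21 − 257.6·3.2 − 3800 − 950·sin52° = 0 → P_y = 3501 N.
ΣF_x = 0: P_x + 950·cos52° = 0 → P_x = -584.9 N.

P_x = -584.9 N, P_y = 3501 N, Q_y = 1872 N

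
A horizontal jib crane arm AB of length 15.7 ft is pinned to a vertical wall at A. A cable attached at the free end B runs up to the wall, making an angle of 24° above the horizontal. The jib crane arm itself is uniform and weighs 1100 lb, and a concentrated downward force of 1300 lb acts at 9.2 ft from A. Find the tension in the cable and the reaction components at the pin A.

ΣM about A: T·sin24°·15.7 − 1100·7.85 − 1300·9.2 = 0 → T = 20595/(15.7·0.406737) = 3225.14 ≈ 3225 lb.
ΣF_x = 0: A_x − T·cos24° = 0 → A_x = 3225.14 × 0.913545 = 2946 lb.
ΣF_y = 0: A_y + T·sin24° − 1100 − 1300 = 0 → A_y = 2400 − 3225.14 × 0.406737 = 1088 lb.

T = 3225 lb, A_x = 2946 lb, A_y = 1088 lb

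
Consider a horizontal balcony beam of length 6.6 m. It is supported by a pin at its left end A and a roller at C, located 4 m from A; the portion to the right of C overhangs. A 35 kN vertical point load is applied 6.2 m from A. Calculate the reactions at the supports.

A_x = 0, A_y = -19.25 kN, C_y = 54.25 kN

ΣM about A: C_y·4 − 35·6.2 = 0 → C_y = 217/4 = 54.25 kN.
ΣF_y = 0: A_y + 54.25 − 35 = 0 → A_y = -19.25 kN.
ΣF_x = 0: no horizontal applied forces, so A_x = 0.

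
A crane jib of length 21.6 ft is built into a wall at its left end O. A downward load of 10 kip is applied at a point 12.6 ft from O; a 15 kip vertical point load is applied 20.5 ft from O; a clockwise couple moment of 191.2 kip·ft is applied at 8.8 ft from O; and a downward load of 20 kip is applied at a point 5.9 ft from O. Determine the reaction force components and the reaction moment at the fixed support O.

O_x = 0, O_y = 45.00 kip, M_O = 742.7 kip·ft

ΣF_x = 0: O_x = 0.
ΣF_y = 0: O_y − 10 − 15 − 20 = 0 → O_y = 45.00 kip.
ΣM about O: M_O − 10·12.6 − 15·20.5 − 191.2 − 20·5.9 = 0 → M_O = 742.7 kip·ft.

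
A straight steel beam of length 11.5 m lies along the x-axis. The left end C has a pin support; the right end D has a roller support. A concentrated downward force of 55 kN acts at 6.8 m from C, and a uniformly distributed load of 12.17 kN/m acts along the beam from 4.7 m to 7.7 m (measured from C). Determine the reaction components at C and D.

C_x = 0, C_y = 39.30 kN, D_y = 52.21 kN

Resultant of the distributed load: 12.17 × 3 = 36.51 kN at 6.2 m from C.
Moments about C: D_y·11.5 − 55·6.8 − (12.17·3)·6.2 = 0 → D_y = 600.362/11.5 = 52.2054 ≈ 52.21 kN.
ΣF_y = 0: C_y + 52.2054 − 55 − 12.17·3 = 0 → C_y = 39.30 kN.
ΣF_x = 0: no horizontal applied forces, so C_x = 0.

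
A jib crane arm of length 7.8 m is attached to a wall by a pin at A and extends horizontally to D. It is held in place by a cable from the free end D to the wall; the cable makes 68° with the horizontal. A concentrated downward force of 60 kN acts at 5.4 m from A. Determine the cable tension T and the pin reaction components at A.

ΣM about A: T·sin68°·7.8 − 60·5.4 = 0 → T = 324/(7.8·0.927184) = 44.8007 ≈ 44.80 kN.
ΣF_x = 0: A_x − T·cos68° = 0 → A_x = 44.8007 × 0.374607 = 16.78 kN.
ΣF_y = 0: A_y + T·sin68° − 60 = 0 → A_y = 60 − 44.8007 × 0.927184 = 18.46 kN.

T = 44.80 kN, A_x = 16.78 kN, A_y = 18.46 kN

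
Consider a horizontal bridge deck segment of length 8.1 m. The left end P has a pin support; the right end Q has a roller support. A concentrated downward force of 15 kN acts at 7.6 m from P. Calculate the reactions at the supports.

Taking moments about P: Q_y·8.1 − 15·7.6 = 0 → Q_y = 114/8.1 = 14.0741 ≈ 14.07 kN.
ΣF_y = 0: P_y + 14.0741 − 15 = 0 → P_y = 0.9259 kN.
ΣF_x = 0: no horizontal applied forces, so P_x = 0.

P_x = 0, P_y = 0.9259 kN, Q_y = 14.07 kN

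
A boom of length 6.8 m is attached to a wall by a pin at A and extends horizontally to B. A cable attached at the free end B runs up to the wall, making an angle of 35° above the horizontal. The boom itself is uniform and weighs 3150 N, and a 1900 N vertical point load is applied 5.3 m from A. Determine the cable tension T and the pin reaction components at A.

T = 5328 N, A_x = 4364 N, A_y = 1994 N

ΣM about A: T·sin35°·6.8 − 3150·3.4 − 1900·5.3 = 0 → T = 20780/(6.8·0.573576) = 5327.77 ≈ 5328 N.
ΣF_x = 0: A_x − T·cos35° = 0 → A_x = 5327.77 × 0.819152 = 4364 N.
ΣF_y = 0: A_y + T·sin35° − 3150 − 1900 = 0 → A_y = 5050 − 5327.77 × 0.573576 = 1994 N.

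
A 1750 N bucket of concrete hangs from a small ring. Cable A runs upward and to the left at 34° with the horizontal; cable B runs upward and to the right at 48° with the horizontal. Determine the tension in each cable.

T_A = 1182 N, T_B = 1465 N

ΣF_x = 0: −T_A·cos34° + T_B·cos48° = 0 → T_B = 1.23898·T_A.
ΣF_y = 0: T_A·sin34° + T_B·sin48° = 1750.
Substitute: T_A·(0.559193 + 1.23898·0.743145) = 1750 → T_A = 1182.48 ≈ 1182 N.
Then T_B = 1.23898 × 1182.48 = 1465 N.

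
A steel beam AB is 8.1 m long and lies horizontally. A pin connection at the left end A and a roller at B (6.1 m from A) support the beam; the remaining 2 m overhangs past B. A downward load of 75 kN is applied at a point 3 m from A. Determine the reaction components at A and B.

Moments about A: B_y·6.1 − 75·3 = 0 → B_y = 225/6.1 = 36.8852 ≈ 36.89 kN.
ΣF_y = 0: A_y + 36.8852 − 75 = 0 → A_y = 38.11 kN.
ΣF_x = 0: no horizontal applied forces, so A_x = 0.

A_x = 0, A_y = 38.11 kN, B_y = 36.89 kN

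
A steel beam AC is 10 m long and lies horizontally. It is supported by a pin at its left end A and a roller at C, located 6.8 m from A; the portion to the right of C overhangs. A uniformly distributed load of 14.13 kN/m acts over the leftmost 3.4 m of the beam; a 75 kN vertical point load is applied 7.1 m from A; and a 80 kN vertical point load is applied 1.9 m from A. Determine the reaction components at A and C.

Resultant of the distributed load: 14.13 × 3.4 = 48.042 kN at 1.7 m from A.
Taking moments about A: C_y·6.8 − (14.13·3.4)·1.7 − 75·7.1 − 80·1.9 = 0 → C_y = 766.1714/6.8 = 112.672 ≈ 112.7 kN.
ΣF_y = 0: A_y + 112.672 − 14.13·3.4 − 75 − 80 = 0 → A_y = 90.37 kN.
ΣF_x = 0: no horizontal applied forces, so A_x = 0.

A_x = 0, A_y = 90.37 kN, C_y = 112.7 kN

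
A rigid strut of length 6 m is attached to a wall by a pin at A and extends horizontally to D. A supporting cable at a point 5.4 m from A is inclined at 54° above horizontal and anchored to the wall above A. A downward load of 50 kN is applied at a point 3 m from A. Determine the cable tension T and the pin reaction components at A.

T = 34.34 kN, A_x = 20.18 kN, A_y = 22.22 kN

ΣM about A: T·sin54°·5.4 − 50·3 = 0 → T = 150/(5.4·0.809017) = 34.3352 ≈ 34.34 kN.
ΣF_x = 0: A_x − T·cos54° = 0 → A_x = 34.3352 × 0.587785 = 20.18 kN.
ΣF_y = 0: A_y + T·sin54° − 50 = 0 → A_y = 50 − 34.3352 × 0.809017 = 22.22 kN.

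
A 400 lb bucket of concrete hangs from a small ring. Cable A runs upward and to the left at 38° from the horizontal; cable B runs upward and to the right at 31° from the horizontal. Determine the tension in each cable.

ΣF_x = 0: −T_A·cos38° + T_B·cos31° = 0 → T_B = 0.91932·T_A.
ΣF_y = 0: T_A·sin38° + T_B·sin31° = 400.
Substitute: T_A·(0.615661 + 0.91932·0.515038) = 400 → T_A = 367.26 ≈ 367.3 lb.
Then T_B = 0.91932 × 367.26 = 337.6 lb.

T_A = 367.3 lb, T_B = 337.6 lb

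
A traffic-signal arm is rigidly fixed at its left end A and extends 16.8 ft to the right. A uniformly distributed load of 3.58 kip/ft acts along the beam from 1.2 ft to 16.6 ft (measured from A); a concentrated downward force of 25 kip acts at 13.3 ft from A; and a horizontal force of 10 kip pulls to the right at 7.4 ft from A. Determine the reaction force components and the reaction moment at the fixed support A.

Resultant of the distributed load: 3.58 × 15.4 = 55.132 kip at 8.9 ft from A.
ΣF_x = 0: A_x + 10 = 0 → A_x = -10.00 kip.
ΣF_y = 0: A_y − 3.58·15.4 − 25 = 0 → A_y = 80.13 kip.
ΣM about A: M_A − (3.58·15.4)·8.9 − 25·13.3 = 0 → M_A = 823.2 kip·ft.

A_x = -10.00 kip, A_y = 80.13 kip, M_A = 823.2 kip·ft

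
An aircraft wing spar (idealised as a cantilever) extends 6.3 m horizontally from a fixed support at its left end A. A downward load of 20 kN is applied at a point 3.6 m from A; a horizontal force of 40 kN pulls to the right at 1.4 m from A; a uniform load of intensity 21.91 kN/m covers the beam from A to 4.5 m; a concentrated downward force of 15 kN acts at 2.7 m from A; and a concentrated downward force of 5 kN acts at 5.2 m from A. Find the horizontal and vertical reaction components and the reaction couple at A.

A_x = -40.00 kN, A_y = 138.6 kN, M_A = 360.3 kN·m

Resultant of the distributed load: 21.91 × 4.5 = 98.595 kN at 2.25 m from A.
ΣF_x = 0: A_x + 40 = 0 → A_x = -40.00 kN.
ΣF_y = 0: A_y − 20 − 21.91·4.5 − 15 − 5 = 0 → A_y = 138.6 kN.
ΣM about A: M_A − 20·3.6 − (21.91·4.5)·2.25 − 15·2.7 − 5·5.2 = 0 → M_A = 360.3 kN·m.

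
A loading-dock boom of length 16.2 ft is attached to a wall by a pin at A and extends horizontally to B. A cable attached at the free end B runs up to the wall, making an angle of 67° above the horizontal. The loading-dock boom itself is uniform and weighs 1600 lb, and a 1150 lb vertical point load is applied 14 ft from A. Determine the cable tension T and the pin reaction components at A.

T = 1949 lb, A_x = 761.4 lb, A_y = 956.2 lb

ΣM about A: T·sin67°·16.2 − 1600·8.1 − 1150·14 = 0 → T = 29060/(16.2·0.920505) = 1948.74 ≈ 1949 lb.
ΣF_x = 0: A_x − T·cos67° = 0 → A_x = 1948.74 × 0.390731 = 761.4 lb.
ΣF_y = 0: A_y + T·sin67° − 1600 − 1150 = 0 → A_y = 2750 − 1948.74 × 0.920505 = 956.2 lb.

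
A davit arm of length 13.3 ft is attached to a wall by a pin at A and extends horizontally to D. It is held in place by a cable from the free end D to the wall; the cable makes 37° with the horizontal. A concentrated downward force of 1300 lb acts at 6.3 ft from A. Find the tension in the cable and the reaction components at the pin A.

T = 1023 lb, A_x = 817.2 lb, A_y = 684.2 lb

ΣM about A: T·sin37°·13.3 − 1300·6.3 = 0 → T = 8190/(13.3·0.601815) = 1023.22 ≈ 1023 lb.
ΣF_x = 0: A_x − T·cos37° = 0 → A_x = 1023.22 × 0.798636 = 817.2 lb.
ΣF_y = 0: A_y + T·sin37° − 1300 = 0 → A_y = 1300 − 1023.22 × 0.601815 = 684.2 lb.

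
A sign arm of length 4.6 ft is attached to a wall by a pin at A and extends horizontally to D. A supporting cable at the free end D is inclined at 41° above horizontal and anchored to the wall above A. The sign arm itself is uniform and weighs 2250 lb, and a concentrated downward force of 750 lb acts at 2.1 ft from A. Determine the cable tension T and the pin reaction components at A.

ΣM about A: T·sin41°·4.6 − 2250·2.3 − 750·2.1 = 0 → T = 6750/(4.6·0.656059) = 2236.68 ≈ 2237 lb.
ΣF_x = 0: A_x − T·cos41° = 0 → A_x = 2236.68 × 0.75471 = 1688 lb.
ΣF_y = 0: A_y + T·sin41° − 2250 − 750 = 0 → A_y = 3000 − 2236.68 × 0.656059 = 1533 lb.

T = 2237 lb, A_x = 1688 lb, A_y = 1533 lb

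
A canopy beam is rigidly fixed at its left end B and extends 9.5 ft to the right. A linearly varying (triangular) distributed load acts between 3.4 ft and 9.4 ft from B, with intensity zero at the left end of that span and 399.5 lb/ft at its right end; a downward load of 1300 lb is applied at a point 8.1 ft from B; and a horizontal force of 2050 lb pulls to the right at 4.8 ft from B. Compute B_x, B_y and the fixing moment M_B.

B_x = -2050 lb, B_y = 2498 lb, M_B = 19400 lb·ft

Resultant of the triangular load: ½ × 399.5 × 6 = 1198.5 lb, acting at 7.4 ft from B (one-third of the span from the peak).
ΣF_x = 0: B_x + 2050 = 0 → B_x = -2050 lb.
ΣF_y = 0: B_y − ½·399.5·6 − 1300 = 0 → B_y = 2498 lb.
ΣM about B: M_B − (½·399.5·6)·7.4 − 1300·8.1 = 0 → M_B = 19400 lb·ft.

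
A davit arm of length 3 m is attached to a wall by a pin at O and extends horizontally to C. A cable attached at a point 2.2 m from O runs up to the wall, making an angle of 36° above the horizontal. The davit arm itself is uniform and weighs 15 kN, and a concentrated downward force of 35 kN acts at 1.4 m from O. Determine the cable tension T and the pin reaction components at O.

T = 55.29 kN, O_x = 44.73 kN, O_y = 17.50 kN

ΣM about O: T·sin36°·2.2 − 15·1.5 − 35·1.4 = 0 → T = 71.5/(2.2·0.587785) = 55.2923 ≈ 55.29 kN.
ΣF_x = 0: O_x − T·cos36° = 0 → O_x = 55.2923 × 0.809017 = 44.73 kN.
ΣF_y = 0: O_y + T·sin36° − 15 − 35 = 0 → O_y = 50 − 55.2923 × 0.587785 = 17.50 kN.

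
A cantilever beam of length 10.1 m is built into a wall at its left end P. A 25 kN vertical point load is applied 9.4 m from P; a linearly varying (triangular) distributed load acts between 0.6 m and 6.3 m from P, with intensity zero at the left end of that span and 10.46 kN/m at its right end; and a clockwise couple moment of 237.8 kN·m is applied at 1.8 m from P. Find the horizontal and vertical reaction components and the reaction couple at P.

Resultant of the triangular load: ½ × 10.46 × 5.7 = 29.811 kN, acting at 4.4 m from P (one-third of the span from the peak).
ΣF_x = 0: P_x = 0.
ΣF_y = 0: P_y − 25 − ½·10.46·5.7 = 0 → P_y = 54.81 kN.
ΣM about P: M_P − 25·9.4 − (½·10.46·5.7)·4.4 − 237.8 = 0 → M_P = 604.0 kN·m.

P_x = 0, P_y = 54.81 kN, M_P = 604.0 kN·m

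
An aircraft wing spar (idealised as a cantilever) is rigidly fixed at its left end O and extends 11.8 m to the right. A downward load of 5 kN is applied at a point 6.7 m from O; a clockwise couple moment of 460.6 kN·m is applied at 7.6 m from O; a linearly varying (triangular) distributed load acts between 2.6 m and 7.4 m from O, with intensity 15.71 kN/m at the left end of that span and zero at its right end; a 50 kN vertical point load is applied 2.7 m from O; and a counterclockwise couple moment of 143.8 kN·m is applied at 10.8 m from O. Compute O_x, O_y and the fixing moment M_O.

Resultant of the triangular load: ½ × 15.71 × 4.8 = 37.704 kN, acting at 4.2 m from O (one-third of the span from the peak).
ΣF_x = 0: O_x = 0.
ΣF_y = 0: O_y − 5 − ½·15.71·4.8 − 50 = 0 → O_y = 92.70 kN.
ΣM about O: M_O − 5·6.7 − 460.6 − (½·15.71·4.8)·4.2 − 50·2.7 + 143.8 = 0 → M_O = 643.7 kN·m.

O_x = 0, O_y = 92.70 kN, M_O = 643.7 kN·m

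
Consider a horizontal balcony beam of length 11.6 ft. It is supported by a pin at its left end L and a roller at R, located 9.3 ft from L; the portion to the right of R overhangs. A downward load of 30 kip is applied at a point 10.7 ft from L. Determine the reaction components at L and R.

L_x = 0, L_y = -4.516 kip, R_y = 34.52 kip

Moments about L: R_y·9.3 − 30·10.7 = 0 → R_y = 321/9.3 = 34.5161 ≈ 34.52 kip.
ΣF_y = 0: L_y + 34.5161 − 30 = 0 → L_y = -4.516 kip.
ΣF_x = 0: no horizontal applied forces, so L_x = 0.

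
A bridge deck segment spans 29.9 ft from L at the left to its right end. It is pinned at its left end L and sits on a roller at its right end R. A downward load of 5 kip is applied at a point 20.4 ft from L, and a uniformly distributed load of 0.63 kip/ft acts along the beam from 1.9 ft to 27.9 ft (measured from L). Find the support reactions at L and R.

L_x = 0, L_y = 9.806 kip, R_y = 11.57 kip

Resultant of the distributed load: 0.63 × 26 = 16.38 kip at 14.9 ft from L.
Taking moments about L: R_y·29.9 − 5·20.4 − (0.63·26)·14.9 = 0 → R_y = 346.062/29.9 = 11.574 ≈ 11.57 kip.
ΣF_y = 0: L_y + 11.574 − 5 − 0.63·26 = 0 → L_y = 9.806 kip.
ΣF_x = 0: no horizontal applied forces, so L_x = 0.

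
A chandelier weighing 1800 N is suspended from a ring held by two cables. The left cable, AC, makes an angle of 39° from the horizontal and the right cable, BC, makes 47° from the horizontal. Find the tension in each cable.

T_AC = 1231 N, T_BC = 1402 N

ΣF_x = 0: −T_AC·cos39° + T_BC·cos47° = 0 → T_BC = 1.13951·T_AC.
ΣF_y = 0: T_AC·sin39° + T_BC·sin47° = 1800.
Substitute: T_AC·(0.62932 + 1.13951·0.731354) = 1800 → T_AC = 1230.6 ≈ 1231 N.
Then T_BC = 1.13951 × 1230.6 = 1402 N.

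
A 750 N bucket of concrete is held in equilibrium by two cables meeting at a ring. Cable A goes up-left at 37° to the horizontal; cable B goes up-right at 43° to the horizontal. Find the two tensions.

ΣF_x = 0: −T_A·cos37° + T_B·cos43° = 0 → T_B = 1.092·T_A.
ΣF_y = 0: T_A·sin37° + T_B·sin43° = 750.
Substitute: T_A·(0.601815 + 1.092·0.681998) = 750 → T_A = 556.976 ≈ 557.0 N.
Then T_B = 1.092 × 556.976 = 608.2 N.

T_A = 557.0 N, T_B = 608.2 N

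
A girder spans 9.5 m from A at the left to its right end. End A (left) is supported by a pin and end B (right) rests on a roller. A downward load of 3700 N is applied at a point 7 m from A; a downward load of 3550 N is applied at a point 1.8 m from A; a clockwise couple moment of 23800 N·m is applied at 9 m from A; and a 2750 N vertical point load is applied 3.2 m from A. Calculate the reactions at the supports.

A_x = 0, A_y = 3169 N, B_y = 6831 N

Moments about A: B_y·9.5 − 3700·7 − 3550·1.8 − 23800 − 2750·3.2 = 0 → B_y = 64890/9.5 = 6830.53 ≈ 6831 N.
ΣF_y = 0: A_y + 6830.53 − 3700 − 3550 − 2750 = 0 → A_y = 3169 N.
ΣF_x = 0: no horizontal applied forces, so A_x = 0.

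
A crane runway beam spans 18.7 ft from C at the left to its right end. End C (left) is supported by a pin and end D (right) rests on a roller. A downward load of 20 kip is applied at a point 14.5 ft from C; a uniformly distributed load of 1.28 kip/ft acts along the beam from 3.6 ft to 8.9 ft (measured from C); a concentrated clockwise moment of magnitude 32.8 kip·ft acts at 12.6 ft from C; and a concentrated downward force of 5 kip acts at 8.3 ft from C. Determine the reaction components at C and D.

C_x = 0, C_y = 10.04 kip, D_y = 21.75 kip

Resultant of the distributed load: 1.28 × 5.3 = 6.784 kip at 6.25 ft from C.
ΣM about C: D_y·18.7 − 20·14.5 − (1.28·5.3)·6.25 − 32.8 − 5·8.3 = 0 → D_y = 406.7/18.7 = 21.7487 ≈ 21.75 kip.
ΣF_y = 0: C_y + 21.7487 − 20 − 1.28·5.3 − 5 = 0 → C_y = 10.04 kip.
ΣF_x = 0: no horizontal applied forces, so C_x = 0.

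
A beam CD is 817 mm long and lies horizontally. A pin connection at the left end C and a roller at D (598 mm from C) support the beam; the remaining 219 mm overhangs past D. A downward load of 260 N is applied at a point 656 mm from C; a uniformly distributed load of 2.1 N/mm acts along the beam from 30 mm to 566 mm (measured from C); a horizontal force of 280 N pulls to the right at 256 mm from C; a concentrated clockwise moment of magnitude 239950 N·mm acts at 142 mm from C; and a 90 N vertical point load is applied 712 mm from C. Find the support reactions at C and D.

Resultant of the distributed load: 2.1 × 536 = 1125.6 N at 298 mm from C.
Moments about C: D_y·598 − 260·656 − (2.1·536)·298 − 239950 − 90·712 = 0 → D_y = 810018.8/598 = 1354.55 ≈ 1355 N.
ΣF_y = 0: C_y + 1354.55 − 260 − 2.1·536 − 90 = 0 → C_y = 121.1 N.
ΣF_x = 0: C_x + 280 = 0 → C_x = -280.0 N.

C_x = -280.0 N, C_y = 121.1 N, D_y = 1355 N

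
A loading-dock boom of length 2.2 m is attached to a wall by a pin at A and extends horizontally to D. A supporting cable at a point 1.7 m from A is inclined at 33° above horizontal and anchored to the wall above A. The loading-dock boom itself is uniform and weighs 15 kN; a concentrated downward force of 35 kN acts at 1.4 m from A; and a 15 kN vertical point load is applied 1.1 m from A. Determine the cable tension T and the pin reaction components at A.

ΣM about A: T·sin33°·1.7 − 15·1.1 − 35·1.4 − 15·1.1 = 0 → T = 82/(1.7·0.544639) = 88.5638 ≈ 88.56 kN.
ΣF_x = 0: A_x − T·cos33° = 0 → A_x = 88.5638 × 0.838671 = 74.28 kN.
ΣF_y = 0: A_y + T·sin33° − 15 − 35 − 15 = 0 → A_y = 65 − 88.5638 × 0.544639 = 16.76 kN.

T = 88.56 kN, A_x = 74.28 kN, A_y = 16.76 kN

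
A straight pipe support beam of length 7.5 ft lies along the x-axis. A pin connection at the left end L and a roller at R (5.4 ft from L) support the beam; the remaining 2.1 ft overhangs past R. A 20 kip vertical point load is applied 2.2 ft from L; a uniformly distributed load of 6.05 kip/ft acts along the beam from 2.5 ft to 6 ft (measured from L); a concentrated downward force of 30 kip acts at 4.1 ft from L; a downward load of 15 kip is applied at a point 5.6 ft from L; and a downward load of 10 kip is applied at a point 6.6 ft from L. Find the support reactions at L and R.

Resultant of the distributed load: 6.05 × 3.5 = 21.175 kip at 4.25 ft from L.
Taking moments about L: R_y·5.4 − 20·2.2 − (6.05·3.5)·4.25 − 30·4.1 − 15·5.6 − 10·6.6 = 0 → R_y = 406.99375/5.4 = 75.3692 ≈ 75.37 kip.
ΣF_y = 0: L_y + 75.3692 − 20 − 6.05·3.5 − 30 − 15 − 10 = 0 → L_y = 20.81 kip.
ΣF_x = 0: no horizontal applied forces, so L_x = 0.

L_x = 0, L_y = 20.81 kip, R_y = 75.37 kip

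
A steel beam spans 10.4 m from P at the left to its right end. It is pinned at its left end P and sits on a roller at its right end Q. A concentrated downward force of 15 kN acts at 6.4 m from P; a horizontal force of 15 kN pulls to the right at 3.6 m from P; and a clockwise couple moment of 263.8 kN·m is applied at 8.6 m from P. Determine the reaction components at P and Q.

P_x = -15.00 kN, P_y = -19.60 kN, Q_y = 34.60 kN

Moments about P: Q_y·10.4 − 15·6.4 − 263.8 = 0 → Q_y = 359.8/10.4 = 34.5962 ≈ 34.60 kN.
ΣF_y = 0: P_y + 34.5962 − 15 = 0 → P_y = -19.60 kN.
ΣF_x = 0: P_x + 15 = 0 → P_x = -15.00 kN.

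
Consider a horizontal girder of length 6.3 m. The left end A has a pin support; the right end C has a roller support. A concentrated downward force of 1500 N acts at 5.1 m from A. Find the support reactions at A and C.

A_x = 0, A_y = 285.7 N, C_y = 1214 N

Taking moments about A: C_y·6.3 − 1500·5.1 = 0 → C_y = 7650/6.3 = 1214.29 ≈ 1214 N.
ΣF_y = 0: A_y + 1214.29 − 1500 = 0 → A_y = 285.7 N.
ΣF_x = 0: no horizontal applied forces, so A_x = 0.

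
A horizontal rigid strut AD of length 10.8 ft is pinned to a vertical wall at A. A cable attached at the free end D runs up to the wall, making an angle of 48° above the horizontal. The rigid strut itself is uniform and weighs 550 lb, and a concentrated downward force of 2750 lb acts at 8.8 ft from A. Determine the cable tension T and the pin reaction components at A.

ΣM about A: T·sin48°·10.8 − 550·5.4 − 2750·8.8 = 0 → T = 27170/(10.8·0.743145) = 3385.26 ≈ 3385 lb.
ΣF_x = 0: A_x − T·cos48° = 0 → A_x = 3385.26 × 0.669131 = 2265 lb.
ΣF_y = 0: A_y + T·sin48° − 550 − 2750 = 0 → A_y = 3300 − 3385.26 × 0.743145 = 784.3 lb.

T = 3385 lb, A_x = 2265 lb, A_y = 784.3 lb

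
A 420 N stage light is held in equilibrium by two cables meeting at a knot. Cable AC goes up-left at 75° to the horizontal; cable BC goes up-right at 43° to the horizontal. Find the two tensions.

ΣF_x = 0: −T_AC·cos75° + T_BC·cos43° = 0 → T_BC = 0.35389·T_AC.
ΣF_y = 0: T_AC·sin75° + T_BC·sin43° = 420.
Substitute: T_AC·(0.965926 + 0.35389·0.681998) = 420 → T_AC = 347.89 ≈ 347.9 N.
Then T_BC = 0.35389 × 347.89 = 123.1 N.

T_AC = 347.9 N, T_BC = 123.1 N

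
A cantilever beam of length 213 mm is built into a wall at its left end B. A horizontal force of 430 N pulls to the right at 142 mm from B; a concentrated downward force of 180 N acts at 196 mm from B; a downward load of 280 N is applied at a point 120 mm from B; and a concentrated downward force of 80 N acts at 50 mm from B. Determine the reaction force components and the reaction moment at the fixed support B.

ΣF_x = 0: B_x + 430 = 0 → B_x = -430.0 N.
ΣF_y = 0: B_y − 180 − 280 − 80 = 0 → B_y = 540.0 N.
ΣM about B: M_B − 180·196 − 280·120 − 80·50 = 0 → M_B = 72880 N·mm.

B_x = -430.0 N, B_y = 540.0 N, M_B = 72880 N·mm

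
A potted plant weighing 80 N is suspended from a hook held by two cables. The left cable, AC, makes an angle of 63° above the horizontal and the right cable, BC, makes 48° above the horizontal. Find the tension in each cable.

T_AC = 57.34 N, T_BC = 38.90 N

ΣF_x = 0: −T_AC·cos63° + T_BC·cos48° = 0 → T_BC = 0.678478·T_AC.
ΣF_y = 0: T_AC·sin63° + T_BC·sin48° = 80.
Substitute: T_AC·(0.891007 + 0.678478·0.743145) = 80 → T_AC = 57.3389 ≈ 57.34 N.
Then T_BC = 0.678478 × 57.3389 = 38.90 N.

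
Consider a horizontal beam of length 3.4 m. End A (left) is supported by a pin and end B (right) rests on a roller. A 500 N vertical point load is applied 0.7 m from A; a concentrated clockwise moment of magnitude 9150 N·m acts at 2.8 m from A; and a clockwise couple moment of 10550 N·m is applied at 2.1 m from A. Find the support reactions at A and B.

ΣM about A: B_y·3.4 − 500·0.7 − 9150 − 10550 = 0 → B_y = 20050/3.4 = 5897.06 ≈ 5897 N.
ΣF_y = 0: A_y + 5897.06 − 500 = 0 → A_y = -5397 N.
ΣF_x = 0: no horizontal applied forces, so A_x = 0.

A_x = 0, A_y = -5397 N, B_y = 5897 N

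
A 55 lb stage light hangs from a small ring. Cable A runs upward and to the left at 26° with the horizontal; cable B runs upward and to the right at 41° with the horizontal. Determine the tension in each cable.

T_A = 45.09 lb, T_B = 53.70 lb

ΣF_x = 0: −T_A·cos26° + T_B·cos41° = 0 → T_B = 1.19091·T_A.
ΣF_y = 0: T_A·sin26° + T_B·sin41° = 55.
Substitute: T_A·(0.438371 + 1.19091·0.656059) = 55 → T_A = 45.0939 ≈ 45.09 lb.
Then T_B = 1.19091 × 45.0939 = 53.70 lb.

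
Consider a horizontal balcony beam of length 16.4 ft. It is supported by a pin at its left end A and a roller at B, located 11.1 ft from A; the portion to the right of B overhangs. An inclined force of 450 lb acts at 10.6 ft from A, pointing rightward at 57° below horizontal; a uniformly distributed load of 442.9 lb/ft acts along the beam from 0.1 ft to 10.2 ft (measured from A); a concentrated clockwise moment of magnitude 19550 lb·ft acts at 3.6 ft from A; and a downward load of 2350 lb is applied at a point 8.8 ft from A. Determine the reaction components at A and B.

A_x = -245.1 lb, A_y = 1141 lb, B_y = 6060 lb

Resultant of the distributed load: 442.9 × 10.1 = 4473.29 lb at 5.15 ft from A.
Taking moments about A: B_y·11.1 − 450·sin57°·10.6 − (442.9·10.1)·5.15 − 19550 − 2350·8.8 = 0 → B_y = 67267.9/11.1 = 6060.17 ≈ 6060 lb.
ΣF_y = 0: A_y + 6060.17 − 450·sin57° − 442.9·10.1 − 2350 = 0 → A_y = 1141 lb.
ΣF_x = 0: A_x + 450·cos57° = 0 → A_x = -245.1 lb.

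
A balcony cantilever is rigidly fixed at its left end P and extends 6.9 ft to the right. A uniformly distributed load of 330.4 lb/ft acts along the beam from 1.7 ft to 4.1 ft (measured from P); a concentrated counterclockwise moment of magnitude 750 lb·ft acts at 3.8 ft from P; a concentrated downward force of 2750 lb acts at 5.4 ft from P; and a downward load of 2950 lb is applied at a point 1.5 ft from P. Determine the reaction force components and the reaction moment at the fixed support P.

P_x = 0, P_y = 6493 lb, M_P = 20820 lb·ft

Resultant of the distributed load: 330.4 × 2.4 = 792.96 lb at 2.9 ft from P.
ΣF_x = 0: P_x = 0.
ΣF_y = 0: P_y − 330.4·2.4 − 2750 − 2950 = 0 → P_y = 6493 lb.
ΣM about P: M_P − (330.4·2.4)·2.9 + 750 − 2750·5.4 − 2950·1.5 = 0 → M_P = 20820 lb·ft.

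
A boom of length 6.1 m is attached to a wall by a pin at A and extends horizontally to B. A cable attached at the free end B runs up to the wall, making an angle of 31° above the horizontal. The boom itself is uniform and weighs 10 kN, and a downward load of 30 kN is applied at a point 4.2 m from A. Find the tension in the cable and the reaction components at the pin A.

ΣM about A: T·sin31°·6.1 − 10·3.05 − 30·4.2 = 0 → T = 156.5/(6.1·0.515038) = 49.8133 ≈ 49.81 kN.
ΣF_x = 0: A_x − T·cos31° = 0 → A_x = 49.8133 × 0.857167 = 42.70 kN.
ΣF_y = 0: A_y + T·sin31° − 10 − 30 = 0 → A_y = 40 − 49.8133 × 0.515038 = 14.34 kN.

T = 49.81 kN, A_x = 42.70 kN, A_y = 14.34 kN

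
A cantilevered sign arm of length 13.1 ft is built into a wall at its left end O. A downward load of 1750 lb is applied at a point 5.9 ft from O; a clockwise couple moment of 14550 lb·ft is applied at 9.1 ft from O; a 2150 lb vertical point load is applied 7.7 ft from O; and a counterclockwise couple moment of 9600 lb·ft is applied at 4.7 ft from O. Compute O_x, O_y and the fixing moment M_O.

ΣF_x = 0: O_x = 0.
ΣF_y = 0: O_y − 1750 − 2150 = 0 → O_y = 3900 lb.
ΣM about O: M_O − 1750·5.9 − 14550 − 2150·7.7 + 9600 = 0 → M_O = 31830 lb·ft.

O_x = 0, O_y = 3900 lb, M_O = 31830 lb·ft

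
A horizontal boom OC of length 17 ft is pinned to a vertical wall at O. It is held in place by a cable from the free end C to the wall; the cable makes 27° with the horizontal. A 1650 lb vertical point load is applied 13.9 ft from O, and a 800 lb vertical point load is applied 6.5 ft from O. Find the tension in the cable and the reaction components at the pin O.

T = 3645 lb, O_x = 3248 lb, O_y = 795.0 lb

ΣM about O: T·sin27°·17 − 1650·13.9 − 800·6.5 = 0 → T = 28135/(17·0.45399) = 3645.45 ≈ 3645 lb.
ΣF_x = 0: O_x − T·cos27° = 0 → O_x = 3645.45 × 0.891007 = 3248 lb.
ΣF_y = 0: O_y + T·sin27° − 1650 − 800 = 0 → O_y = 2450 − 3645.45 × 0.45399 = 795.0 lb.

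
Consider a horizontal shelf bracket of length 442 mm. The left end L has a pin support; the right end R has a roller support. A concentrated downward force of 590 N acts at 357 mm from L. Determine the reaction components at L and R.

ΣM about L: R_y·442 − 590·357 = 0 → R_y = 210630/442 = 476.538 ≈ 476.5 N.
ΣF_y = 0: L_y + 476.538 − 590 = 0 → L_y = 113.5 N.
ΣF_x = 0: no horizontal applied forces, so L_x = 0.

L_x = 0, L_y = 113.5 N, R_y = 476.5 N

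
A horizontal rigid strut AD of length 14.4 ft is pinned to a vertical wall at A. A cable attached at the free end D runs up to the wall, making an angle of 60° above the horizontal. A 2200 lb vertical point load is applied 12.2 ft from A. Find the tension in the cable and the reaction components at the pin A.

T = 2152 lb, A_x = 1076 lb, A_y = 336.1 lb

ΣM about A: T·sin60°·14.4 − 2200·12.2 = 0 → T = 26840/(14.4·0.866025) = 2152.23 ≈ 2152 lb.
ΣF_x = 0: A_x − T·cos60° = 0 → A_x = 2152.23 × 0.5 = 1076 lb.
ΣF_y = 0: A_y + T·sin60° − 2200 = 0 → A_y = 2200 − 2152.23 × 0.866025 = 336.1 lb.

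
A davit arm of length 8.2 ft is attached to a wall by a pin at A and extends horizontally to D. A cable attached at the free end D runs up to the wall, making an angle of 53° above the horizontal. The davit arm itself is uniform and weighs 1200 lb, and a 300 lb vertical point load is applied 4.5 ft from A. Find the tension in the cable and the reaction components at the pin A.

T = 957.4 lb, A_x = 576.2 lb, A_y = 735.4 lb

ΣM about A: T·sin53°·8.2 − 1200·4.1 − 300·4.5 = 0 → T = 6270/(8.2·0.798636) = 957.425 ≈ 957.4 lb.
ΣF_x = 0: A_x − T·cos53° = 0 → A_x = 957.425 × 0.601815 = 576.2 lb.
ΣF_y = 0: A_y + T·sin53° − 1200 − 300 = 0 → A_y = 1500 − 957.425 × 0.798636 = 735.4 lb.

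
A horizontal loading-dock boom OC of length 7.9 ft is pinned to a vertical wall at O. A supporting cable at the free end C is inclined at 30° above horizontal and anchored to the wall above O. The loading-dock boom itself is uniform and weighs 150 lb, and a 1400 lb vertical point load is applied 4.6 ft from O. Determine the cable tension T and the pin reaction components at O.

ΣM about O: T·sin30°·7.9 − 150·3.95 − 1400·4.6 = 0 → T = 7032.5/(7.9·0.5) = 1780.38 ≈ 1780 lb.
ΣF_x = 0: O_x − T·cos30° = 0 → O_x = 1780.38 × 0.866025 = 1542 lb.
ΣF_y = 0: O_y + T·sin30° − 150 − 1400 = 0 → O_y = 1550 − 1780.38 × 0.5 = 659.8 lb.

T = 1780 lb, O_x = 1542 lb, O_y = 659.8 lb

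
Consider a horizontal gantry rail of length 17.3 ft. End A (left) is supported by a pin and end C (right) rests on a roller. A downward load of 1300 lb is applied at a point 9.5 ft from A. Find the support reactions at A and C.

A_x = 0, A_y = 586.1 lb, C_y = 713.9 lb

ΣM about A: C_y·17.3 − 1300·9.5 = 0 → C_y = 12350/17.3 = 713.873 ≈ 713.9 lb.
ΣF_y = 0: A_y + 713.873 − 1300 = 0 → A_y = 586.1 lb.
ΣF_x = 0: no horizontal applied forces, so A_x = 0.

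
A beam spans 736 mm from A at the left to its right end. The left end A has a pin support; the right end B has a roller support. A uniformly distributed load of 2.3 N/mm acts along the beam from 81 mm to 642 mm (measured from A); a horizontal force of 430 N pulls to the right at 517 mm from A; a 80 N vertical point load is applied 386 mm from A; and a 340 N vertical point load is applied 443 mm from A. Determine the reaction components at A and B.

Resultant of the distributed load: 2.3 × 561 = 1290.3 N at 361.5 mm from A.
Moments about A: B_y·736 − (2.3·561)·361.5 − 80·386 − 340·443 = 0 → B_y = 647943.45/736 = 880.358 ≈ 880.4 N.
ΣF_y = 0: A_y + 880.358 − 2.3·561 − 80 − 340 = 0 → A_y = 829.9 N.
ΣF_x = 0: A_x + 430 = 0 → A_x = -430.0 N.

A_x = -430.0 N, A_y = 829.9 N, B_y = 880.4 N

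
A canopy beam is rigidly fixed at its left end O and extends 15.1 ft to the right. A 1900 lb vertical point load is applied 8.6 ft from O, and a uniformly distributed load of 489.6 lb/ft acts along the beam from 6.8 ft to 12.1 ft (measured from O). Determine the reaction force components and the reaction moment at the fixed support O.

Resultant of the distributed load: 489.6 × 5.3 = 2594.88 lb at 9.45 ft from O.
ΣF_x = 0: O_x = 0.
ΣF_y = 0: O_y − 1900 − 489.6·5.3 = 0 → O_y = 4495 lb.
ΣM about O: M_O − 1900·8.6 − (489.6·5.3)·9.45 = 0 → M_O = 40860 lb·ft.

O_x = 0, O_y = 4495 lb, M_O = 40860 lb·ft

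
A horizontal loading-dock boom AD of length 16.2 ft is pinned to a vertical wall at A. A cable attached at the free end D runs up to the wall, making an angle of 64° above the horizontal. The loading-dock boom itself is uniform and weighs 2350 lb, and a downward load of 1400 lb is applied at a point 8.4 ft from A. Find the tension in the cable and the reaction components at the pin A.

ΣM about A: T·sin64°·16.2 − 2350·8.1 − 1400·8.4 = 0 → T = 30795/(16.2·0.898794) = 2114.97 ≈ 2115 lb.
ΣF_x = 0: A_x − T·cos64° = 0 → A_x = 2114.97 × 0.438371 = 927.1 lb.
ΣF_y = 0: A_y + T·sin64° − 2350 − 1400 = 0 → A_y = 3750 − 2114.97 × 0.898794 = 1849 lb.

T = 2115 lb, A_x = 927.1 lb, A_y = 1849 lb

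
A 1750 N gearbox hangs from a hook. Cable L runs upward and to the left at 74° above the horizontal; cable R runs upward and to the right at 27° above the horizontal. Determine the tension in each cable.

T_L = 1588 N, T_R = 491.4 N

ΣF_x = 0: −T_L·cos74° + T_R·cos27° = 0 → T_R = 0.309355·T_L.
ΣF_y = 0: T_L·sin74° + T_R·sin27° = 1750.
Substitute: T_L·(0.961262 + 0.309355·0.45399) = 1750 → T_L = 1588.45 ≈ 1588 N.
Then T_R = 0.309355 × 1588.45 = 491.4 N.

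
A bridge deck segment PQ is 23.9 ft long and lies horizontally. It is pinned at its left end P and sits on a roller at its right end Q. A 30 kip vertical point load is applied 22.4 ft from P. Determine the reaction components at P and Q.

P_x = 0, P_y = 1.883 kip, Q_y = 28.12 kip

Taking moments about P: Q_y·23.9 − 30·22.4 = 0 → Q_y = 672/23.9 = 28.1172 ≈ 28.12 kip.
ΣF_y = 0: P_y + 28.1172 − 30 = 0 → P_y = 1.883 kip.
ΣF_x = 0: no horizontal applied forces, so P_x = 0.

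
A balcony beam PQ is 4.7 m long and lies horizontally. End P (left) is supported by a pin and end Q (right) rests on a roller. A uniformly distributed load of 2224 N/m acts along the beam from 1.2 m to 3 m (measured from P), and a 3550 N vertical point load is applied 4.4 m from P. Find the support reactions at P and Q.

Resultant of the distributed load: 2224 × 1.8 = 4003.2 N at 2.1 m from P.
Moments about P: Q_y·4.7 − (2224·1.8)·2.1 − 3550·4.4 = 0 → Q_y = 24026.72/4.7 = 5112.07 ≈ 5112 N.
ΣF_y = 0: P_y + 5112.07 − 2224·1.8 − 3550 = 0 → P_y = 2441 N.
ΣF_x = 0: no horizontal applied forces, so P_x = 0.

P_x = 0, P_y = 2441 N, Q_y = 5112 N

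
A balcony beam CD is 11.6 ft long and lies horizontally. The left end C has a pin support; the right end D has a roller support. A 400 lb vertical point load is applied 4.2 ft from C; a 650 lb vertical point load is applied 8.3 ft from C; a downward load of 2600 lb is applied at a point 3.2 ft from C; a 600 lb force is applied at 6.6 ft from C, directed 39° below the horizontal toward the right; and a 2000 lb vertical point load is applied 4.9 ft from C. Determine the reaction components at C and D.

C_x = -466.3 lb, C_y = 3641 lb, D_y = 2387 lb

Taking moments about C: D_y·11.6 − 400·4.2 − 650·8.3 − 2600·3.2 − 600·sin39°·6.6 − 2000·4.9 = 0 → D_y = 27687.1/11.6 = 2386.82 ≈ 2387 lb.
ΣF_y = 0: C_y + 2386.82 − 400 − 650 − 2600 − 600·sin39° − 2000 = 0 → C_y = 3641 lb.
ΣF_x = 0: C_x + 600·cos39° = 0 → C_x = -466.3 lb.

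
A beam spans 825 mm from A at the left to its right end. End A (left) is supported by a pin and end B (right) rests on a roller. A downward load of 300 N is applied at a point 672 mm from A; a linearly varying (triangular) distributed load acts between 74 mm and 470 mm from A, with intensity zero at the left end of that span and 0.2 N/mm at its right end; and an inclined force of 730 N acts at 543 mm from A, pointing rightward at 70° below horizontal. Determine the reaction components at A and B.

A_x = -249.7 N, A_y = 313.5 N, B_y = 712.1 N

Resultant of the triangular load: ½ × 0.2 × 396 = 39.6 N, acting at 338 mm from A (one-third of the span from the peak).
ΣM about A: B_y·825 − 300·672 − (½·0.2·396)·338 − 730·sin70°·543 = 0 → B_y = 587470/825 = 712.085 ≈ 712.1 N.
ΣF_y = 0: A_y + 712.085 − 300 − ½·0.2·396 − 730·sin70° = 0 → A_y = 313.5 N.
ΣF_x = 0: A_x + 730·cos70° = 0 → A_x = -249.7 N.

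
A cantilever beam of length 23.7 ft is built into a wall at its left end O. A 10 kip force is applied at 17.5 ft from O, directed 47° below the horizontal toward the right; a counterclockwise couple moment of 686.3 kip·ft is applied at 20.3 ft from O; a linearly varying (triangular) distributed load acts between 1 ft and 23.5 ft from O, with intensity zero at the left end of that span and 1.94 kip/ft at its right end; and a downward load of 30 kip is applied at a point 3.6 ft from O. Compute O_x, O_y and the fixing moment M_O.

Resultant of the triangular load: ½ × 1.94 × 22.5 = 21.825 kip, acting at 16 ft from O (one-third of the span from the peak).
ΣF_x = 0: O_x + 10·cos47° = 0 → O_x = -6.820 kip.
ΣF_y = 0: O_y − 10·sin47° − ½·1.94·22.5 − 30 = 0 → O_y = 59.14 kip.
ΣM about O: M_O − 10·sin47°·17.5 + 686.3 − (½·1.94·22.5)·16 − 30·3.6 = 0 → M_O = -101.1 kip·ft.

O_x = -6.820 kip, O_y = 59.14 kip, M_O = -101.1 kip·ft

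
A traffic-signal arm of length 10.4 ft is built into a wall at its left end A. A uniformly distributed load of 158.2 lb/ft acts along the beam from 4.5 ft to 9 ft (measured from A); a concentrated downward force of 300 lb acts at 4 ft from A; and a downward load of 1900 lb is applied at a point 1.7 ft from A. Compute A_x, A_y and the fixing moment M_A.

A_x = 0, A_y = 2912 lb, M_A = 9235 lb·ft

Resultant of the distributed load: 158.2 × 4.5 = 711.9 lb at 6.75 ft from A.
ΣF_x = 0: A_x = 0.
ΣF_y = 0: A_y − 158.2·4.5 − 300 − 1900 = 0 → A_y = 2912 lb.
ΣM about A: M_A − (158.2·4.5)·6.75 − 300·4 − 1900·1.7 = 0 → M_A = 9235 lb·ft.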